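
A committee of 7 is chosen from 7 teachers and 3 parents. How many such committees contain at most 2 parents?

Split by how many parents are chosen (0 through 2).
Sum: C(3,0)·C(7,7) + C(3,1)·C(7,6) + C(3,2)·C(7,5) = 1 + 21 + 63 = 85.

85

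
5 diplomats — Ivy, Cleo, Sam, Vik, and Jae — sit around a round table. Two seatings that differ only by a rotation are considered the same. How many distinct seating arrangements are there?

24

Fix one person's seat to break rotational symmetry; the remaining 4 people can be arranged in (4)! = 24 ways.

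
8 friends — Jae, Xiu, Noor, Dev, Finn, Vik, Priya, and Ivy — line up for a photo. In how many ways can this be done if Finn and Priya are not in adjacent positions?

30240

Of the 8! = 40320 arrangements, those with Finn and Priya adjacent number 2 × 7! = 10080 (treat the pair as a block with 2 internal orders).
So 40320 − 10080 = 30240 arrangements keep them apart.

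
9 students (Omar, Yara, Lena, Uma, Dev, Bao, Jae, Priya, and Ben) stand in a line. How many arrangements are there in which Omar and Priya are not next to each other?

Of the 9! = 362880 arrangements, those with Omar and Priya adjacent number 2 × 8! = 80640 (treat the pair as a block with 2 internal orders).
Complementary counting: 362880 − 80640 = 282240.

282240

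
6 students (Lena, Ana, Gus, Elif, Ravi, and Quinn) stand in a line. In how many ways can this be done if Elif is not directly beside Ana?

480

There are 6! = 720 arrangements in all. If Elif and Ana are adjacent, merging them into one block gives 2·(5)! = 240 arrangements.
Complementary counting: 720 − 240 = 480.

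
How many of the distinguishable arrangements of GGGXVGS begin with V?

Fix V in the first position and arrange the remaining 6 letters.
Those 6 letters have G appearing 4 times, giving (6)!/(4!) = 30.

30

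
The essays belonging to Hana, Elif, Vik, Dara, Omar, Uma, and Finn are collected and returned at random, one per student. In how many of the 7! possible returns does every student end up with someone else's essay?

1854

Let Aᵢ be the assignments in which student i gets their own essay. We want the size of the complement of A₁∪…∪A_7.
By inclusion–exclusion this is Σ_{j=0}^{7} (−1)^j C(7,j)·(7−j)!.
Computing: 5040 − 5040 + 2520 − 840 + 210 − 42 + 7 − 1 = 1854.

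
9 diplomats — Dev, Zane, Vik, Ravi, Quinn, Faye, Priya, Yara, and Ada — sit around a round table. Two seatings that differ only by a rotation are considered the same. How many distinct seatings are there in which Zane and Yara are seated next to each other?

10080

Treat {Zane, Yara} as one unit (2 internal orders) and seat the resulting 8 units around the table: (7)! circular arrangements.
So 2 × (7)! = 2 × 5040 = 10080.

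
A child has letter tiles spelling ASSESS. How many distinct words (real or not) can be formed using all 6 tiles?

ASSESS has 6 letters with S appearing 4 times.
Dividing 6! = 720 by 4! = 24 for the repeated letters gives 30.

30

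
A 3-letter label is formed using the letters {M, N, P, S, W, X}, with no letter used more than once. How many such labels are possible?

120

This is a permutation of 3 out of 6: P(6,3) = 6!/3!.
That product is 6 × 5 × 4 = 120.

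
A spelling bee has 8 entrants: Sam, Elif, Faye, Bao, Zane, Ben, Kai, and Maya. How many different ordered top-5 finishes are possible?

6720

This is an ordered selection of 5 from 8: P(8,5).
That gives 8 × 7 × 6 × 5 × 4 = 6720.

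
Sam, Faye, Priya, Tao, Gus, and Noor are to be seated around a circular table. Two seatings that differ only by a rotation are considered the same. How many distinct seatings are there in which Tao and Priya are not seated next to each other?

72

All circular seatings of 6 people number (5)! = 120.
Those with Tao next to Priya: fuse the pair into one unit and seat 5 units around a circle — 2·(4)! = 48.
Subtracting, 120 − 48 = 72.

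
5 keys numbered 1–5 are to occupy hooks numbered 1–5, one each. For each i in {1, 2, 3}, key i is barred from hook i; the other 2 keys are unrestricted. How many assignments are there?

Let Aᵢ (for i ∈ {1, 2, 3}) be the placements that put key i in its forbidden hook. Any j of these fix j positions, leaving (5−j)! ways to fill the rest, and there are C(3,j) ways to pick which j.
By inclusion–exclusion, the number of valid placements is Σ_{j=0}^{3} (−1)^j C(3,j)·(5−j)!.
Computing: 120 − 72 + 18 − 2 = 64.

64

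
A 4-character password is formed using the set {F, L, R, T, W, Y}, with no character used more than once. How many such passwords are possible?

360

With no repetition, fill the 4 characters in order: 6 choices, then 5, down to 3.
6 × 5 × 4 × 3 = 360.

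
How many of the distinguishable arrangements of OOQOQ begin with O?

6

With the first slot taken by O, it remains to arrange the other 4 letters (OQOQ).
Those 4 letters have O appearing twice and Q appearing twice, giving (4)!/(2!·2!) = 6.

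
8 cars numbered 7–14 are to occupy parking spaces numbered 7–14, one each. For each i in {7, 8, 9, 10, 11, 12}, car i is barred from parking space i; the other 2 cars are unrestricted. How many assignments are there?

Let Aᵢ (for 7 ≤ i ≤ 12) be the placements that put car i in its forbidden parking space. Any j of these fix j positions, leaving (8−j)! ways to fill the rest, and there are C(6,j) ways to pick which j.
By inclusion–exclusion, the number of valid placements is Σ_{j=0}^{6} (−1)^j C(6,j)·(8−j)!.
Computing: 40320 − 30240 + 10800 − 2400 + 360 − 36 + 2 = 18806.

18806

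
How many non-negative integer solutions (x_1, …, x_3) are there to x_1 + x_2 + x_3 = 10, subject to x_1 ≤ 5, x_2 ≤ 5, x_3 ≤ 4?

15

Ignoring the caps, the number of non-negative solutions to x_1+…+x_3 = 10 is C(12,2) = 66.
Subtract solutions that violate a single cap (substitute x_i' = x_i − (cap_i+1)): x_1 ≥ 6 gives C(6,2) = 15; x_2 ≥ 6 gives C(6,2) = 15; x_3 ≥ 5 gives C(7,2) = 21. Together 51.
No two caps can be exceeded simultaneously, so the pair terms are all 0.
By inclusion–exclusion the count is 66 − 51 + 0 = 15.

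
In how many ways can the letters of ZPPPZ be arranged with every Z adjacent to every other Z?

4

Treat the 2 copies of Z as a single block. The multiset to arrange is then {ZZ, P, P, P}, 4 items in all.
That gives (4)!/(3!) = 4 arrangements.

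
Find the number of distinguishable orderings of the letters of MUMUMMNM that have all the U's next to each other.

Treat the 2 copies of U as a single block. The multiset to arrange is then {UU, M, M, M, M, M, N}, 7 items in all.
That gives (7)!/(5!) = 42 arrangements.

42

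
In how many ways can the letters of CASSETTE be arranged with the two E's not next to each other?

There are 8!/(2!·2!·2!) = 5040 arrangements of CASSETTE in total.
Arrangements with the E's together: treat EE as one letter, giving (7)!/(2!·2!) = 1260.
Hence 5040 − 1260 = 3780.

3780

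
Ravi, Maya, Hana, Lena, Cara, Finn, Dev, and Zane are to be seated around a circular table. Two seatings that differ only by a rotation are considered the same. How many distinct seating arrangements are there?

5040

Fix one person's seat to break rotational symmetry; the remaining 7 people can be arranged in (7)! = 5040 ways.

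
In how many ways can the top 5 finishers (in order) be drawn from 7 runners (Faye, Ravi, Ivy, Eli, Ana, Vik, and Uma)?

2520

There are 7 choices for 1st place, 6 for 2nd, and so on down to 3 for position 5.
That gives 7 × 6 × 5 × 4 × 3 = 2520.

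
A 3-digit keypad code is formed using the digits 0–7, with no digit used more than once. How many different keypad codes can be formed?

This is a permutation of 3 out of 8: P(8,3) = 8!/5!.
8 × 7 × 6 = 336.

336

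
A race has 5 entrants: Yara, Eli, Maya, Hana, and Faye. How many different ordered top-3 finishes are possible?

60

There are 5 choices for 1st place, 4 for 2nd, and 3 for 3rd.
That gives 5 × 4 × 3 = 60.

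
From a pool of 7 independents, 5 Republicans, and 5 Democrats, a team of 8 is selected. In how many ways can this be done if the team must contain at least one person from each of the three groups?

Unrestricted: C(17,8) = 24310 ways to pick any 8 of the 17.
Subtract selections that omit an entire group: no independents → C(10,8) = 45; no Republicans → C(12,8) = 495; no Democrats → C(12,8) = 495.
Add back selections omitting two groups (i.e. drawn from a single group): C(7,8) + C(5,8) + C(5,8) = 0.
By inclusion–exclusion: 24310 − 1035 + 0 = 23275.

23275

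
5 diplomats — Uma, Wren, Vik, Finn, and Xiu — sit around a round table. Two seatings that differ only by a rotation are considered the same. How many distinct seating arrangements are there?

24

Around a circle, 5 distinct people have 5!/5 = (4)! = 24 rotationally distinct seatings.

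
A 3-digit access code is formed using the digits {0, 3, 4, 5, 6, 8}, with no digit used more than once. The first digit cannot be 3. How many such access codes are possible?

The first digit has 6−1 = 5 choices (anything except 3).
The remaining 2 digits are filled from the other 5 symbols without repetition: 5 × 4 = 20.
Total: 5 × 20 = 100.

100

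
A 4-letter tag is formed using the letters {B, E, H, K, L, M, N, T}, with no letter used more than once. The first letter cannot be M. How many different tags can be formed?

1470

The first letter has 8−1 = 7 choices (anything except M).
The remaining 3 letters are filled from the other 7 symbols without repetition: 7 × 6 × 5 = 210.
Total: 7 × 210 = 1470.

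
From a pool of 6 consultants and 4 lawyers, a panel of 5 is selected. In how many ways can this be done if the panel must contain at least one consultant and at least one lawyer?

246

Total 5-person selections from all 10: C(10,5) = 252.
Selections missing a whole group: no consultants → C(4,5) = 0; no lawyers → C(6,5) = 6.
Both groups omitted at once is impossible, so 252 − 6 = 246.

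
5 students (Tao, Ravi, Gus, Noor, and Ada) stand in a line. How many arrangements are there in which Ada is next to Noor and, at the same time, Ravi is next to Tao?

24

Treat {Ada,Noor} as one block (2 orders) and {Ravi,Tao} as another (2 orders).
That leaves 3 units to arrange: 2 × 2 × 3! = 4 × 6 = 24.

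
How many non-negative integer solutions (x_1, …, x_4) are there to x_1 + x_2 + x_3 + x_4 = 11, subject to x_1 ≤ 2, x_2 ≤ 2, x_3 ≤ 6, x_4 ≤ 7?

Without the upper bounds there are C(14,3) = 364 ways to split 11 among 4 variables.
Subtract solutions that violate a single cap (substitute x_i' = x_i − (cap_i+1)): x_1 ≥ 3 gives C(11,3) = 165; x_2 ≥ 3 gives C(11,3) = 165; x_3 ≥ 7 gives C(7,3) = 35; x_4 ≥ 8 gives C(6,3) = 20. Together 385.
Add back pairs where two caps are both exceeded: 56 + 4 + 1 + 4 + 1 + 0 = 66.
By inclusion–exclusion the count is 364 − 385 + 66 = 45.

45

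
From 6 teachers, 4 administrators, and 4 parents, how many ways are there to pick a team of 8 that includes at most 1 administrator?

525

Split by how many administrators are chosen (0 through 1).
Sum: C(4,0)·C(10,8) + C(4,1)·C(10,7) = 45 + 480 = 525.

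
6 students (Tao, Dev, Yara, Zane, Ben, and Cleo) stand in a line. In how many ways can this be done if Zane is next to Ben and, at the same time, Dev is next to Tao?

Treat {Zane,Ben} as one block (2 orders) and {Dev,Tao} as another (2 orders).
That leaves 4 units to arrange: 2 × 2 × 4! = 4 × 24 = 96.

96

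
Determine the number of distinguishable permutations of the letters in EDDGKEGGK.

7560

Letter multiplicities in EDDGKEGGK: D×2, E×2, G×3, K×2.
So there are 9! / (3!·2!·2!·2!) = 7560 distinguishable arrangements.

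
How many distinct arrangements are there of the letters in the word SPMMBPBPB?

5040

The 9 letters of SPMMBPBPB have repeats: B appearing 3 times, M appearing twice, and P appearing 3 times.
Dividing 9! = 362880 by 3!·3!·2! = 72 for the repeated letters gives 5040.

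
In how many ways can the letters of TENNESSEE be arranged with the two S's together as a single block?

840

Treat the 2 copies of S as a single block. The multiset to arrange is then {SS, E, E, E, E, N, N, T}, 8 items in all.
That gives (8)!/(4!·2!) = 840 arrangements.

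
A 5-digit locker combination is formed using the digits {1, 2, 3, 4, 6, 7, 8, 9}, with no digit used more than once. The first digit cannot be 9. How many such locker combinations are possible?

5880

The first digit has 8−1 = 7 choices (anything except 9).
The remaining 4 digits are filled from the other 7 symbols without repetition: 7 × 6 × 5 × 4 = 840.
Total: 7 × 840 = 5880.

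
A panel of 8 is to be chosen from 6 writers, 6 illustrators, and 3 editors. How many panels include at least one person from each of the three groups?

5922

Total 8-person selections from all 15: C(15,8) = 6435.
Selections missing a whole group: no writers → C(9,8) = 9; no illustrators → C(9,8) = 9; no editors → C(12,8) = 495.
Add back selections omitting two groups (i.e. drawn from a single group): C(6,8) + C(6,8) + C(3,8) = 0.
By inclusion–exclusion: 6435 − 513 + 0 = 5922.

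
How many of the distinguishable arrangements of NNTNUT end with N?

Fix N in the last position and arrange the remaining 5 letters.
Those 5 letters have N appearing twice and T appearing twice, giving (5)!/(2!·2!) = 30.

30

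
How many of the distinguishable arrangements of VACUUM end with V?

Fix V in the last position and arrange the remaining 5 letters.
Those 5 letters have U appearing twice, giving (5)!/(2!) = 60.

60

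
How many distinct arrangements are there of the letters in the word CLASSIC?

CLASSIC has 7 letters with C appearing twice and S appearing twice.
So there are 7! / (2!·2!) = 1260 distinguishable arrangements.

1260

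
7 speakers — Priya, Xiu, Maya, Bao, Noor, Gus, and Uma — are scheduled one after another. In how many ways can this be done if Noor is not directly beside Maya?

Of the 7! = 5040 arrangements, those with Noor and Maya adjacent number 2 × 6! = 1440 (treat the pair as a block with 2 internal orders).
So 5040 − 1440 = 3600 arrangements keep them apart.

3600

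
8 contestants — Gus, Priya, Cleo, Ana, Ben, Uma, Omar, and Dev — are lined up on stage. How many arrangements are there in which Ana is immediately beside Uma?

10080

Treat {Ana, Uma} as a single unit. There are 7 units to order, and the pair itself can be ordered 2 ways.
That gives 2 × 7! = 2 × 5040 = 10080.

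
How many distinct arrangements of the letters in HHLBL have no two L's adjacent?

18

Total arrangements of HHLBL: 5!/(2!·2!) = 30.
Arrangements with the L's together: treat LL as one letter, giving (4)!/(2!) = 12.
Hence 30 − 12 = 18.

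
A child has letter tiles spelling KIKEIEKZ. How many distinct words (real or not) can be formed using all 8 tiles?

1680

The 8 letters of KIKEIEKZ have repeats: E appearing twice, I appearing twice, and K appearing 3 times.
So there are 8! / (3!·2!·2!) = 1680 distinguishable arrangements.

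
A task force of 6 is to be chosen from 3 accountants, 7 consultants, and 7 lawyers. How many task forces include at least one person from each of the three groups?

8967

Total 6-person selections from all 17: C(17,6) = 12376.
Subtract selections that omit an entire group: no accountants → C(14,6) = 3003; no consultants → C(10,6) = 210; no lawyers → C(10,6) = 210.
Add back selections omitting two groups (i.e. drawn from a single group): C(3,6) + C(7,6) + C(7,6) = 14.
By inclusion–exclusion: 12376 − 3423 + 14 = 8967.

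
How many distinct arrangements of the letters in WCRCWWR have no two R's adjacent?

Total arrangements of WCRCWWR: 7!/(3!·2!·2!) = 210.
Arrangements with the R's together: treat RR as one letter, giving (6)!/(3!·2!) = 60.
Subtracting, 210 − 60 = 150 arrangements keep the R's apart.

150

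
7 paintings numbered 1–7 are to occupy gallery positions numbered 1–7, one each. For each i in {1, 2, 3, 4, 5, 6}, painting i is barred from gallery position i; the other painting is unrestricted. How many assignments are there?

2119

Let Aᵢ (for 1 ≤ i ≤ 6) be the placements that put painting i in its forbidden gallery position. Any j of these fix j positions, leaving (7−j)! ways to fill the rest, and there are C(6,j) ways to pick which j.
By inclusion–exclusion, the number of valid placements is Σ_{j=0}^{6} (−1)^j C(6,j)·(7−j)!.
Computing: 5040 − 4320 + 1800 − 480 + 90 − 12 + 1 = 2119.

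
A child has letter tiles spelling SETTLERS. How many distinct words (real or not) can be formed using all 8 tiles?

Letter multiplicities in SETTLERS: E×2, L×1, R×1, S×2, T×2.
Dividing 8! = 40320 by 2!·2!·2! = 8 for the repeated letters gives 5040.

5040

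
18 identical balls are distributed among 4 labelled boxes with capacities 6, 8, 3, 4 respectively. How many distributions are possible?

By stars and bars, unrestricted non-negative solutions to x_1+…+x_4 = 18 number C(18+3,3) = 1330.
Subtract solutions that violate a single cap (substitute x_i' = x_i − (cap_i+1)): x_1 ≥ 7 gives C(14,3) = 364; x_2 ≥ 9 gives C(12,3) = 220; x_3 ≥ 4 gives C(17,3) = 680; x_4 ≥ 5 gives C(16,3) = 560. Together 1824.
Add back pairs where two caps are both exceeded: 10 + 120 + 84 + 56 + 35 + 220 = 525.
Subtract triples: 0 + 0 + 10 + 1 = 11.
By inclusion–exclusion the count is 1330 − 1824 + 525 − 11 = 20.

20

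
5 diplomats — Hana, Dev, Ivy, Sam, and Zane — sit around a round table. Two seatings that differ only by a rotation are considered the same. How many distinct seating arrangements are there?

24

Around a circle, 5 distinct people have 5!/5 = (4)! = 24 rotationally distinct seatings.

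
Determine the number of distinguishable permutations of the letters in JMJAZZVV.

5040

Letter multiplicities in JMJAZZVV: A×1, J×2, M×1, V×2, Z×2.
Dividing 8! = 40320 by 2!·2!·2! = 8 for the repeated letters gives 5040.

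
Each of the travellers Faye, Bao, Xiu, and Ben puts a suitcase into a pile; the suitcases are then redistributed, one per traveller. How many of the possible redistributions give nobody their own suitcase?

Let Aᵢ be the assignments in which traveller i gets their own suitcase. We want the size of the complement of A₁∪…∪A_4.
By inclusion–exclusion this is Σ_{j=0}^{4} (−1)^j C(4,j)·(4−j)!.
Computing: 24 − 24 + 12 − 4 + 1 = 9.

9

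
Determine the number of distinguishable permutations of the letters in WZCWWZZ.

Letter multiplicities in WZCWWZZ: C×1, W×3, Z×3.
Dividing 7! = 5040 by 3!·3! = 36 for the repeated letters gives 140.

140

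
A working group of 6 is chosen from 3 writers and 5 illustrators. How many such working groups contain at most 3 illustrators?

Split by how many illustrators are chosen (0 through 3).
Sum: C(5,0)·C(3,6) + C(5,1)·C(3,5) + C(5,2)·C(3,4) + C(5,3)·C(3,3) = 0 + 0 + 0 + 10 = 10.

10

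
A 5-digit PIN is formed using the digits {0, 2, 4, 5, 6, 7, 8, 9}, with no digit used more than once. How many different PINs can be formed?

With no repetition, fill the 5 digits in order: 8 choices, then 7, down to 4.
8 × 7 × 6 × 5 × 4 = 6720.

6720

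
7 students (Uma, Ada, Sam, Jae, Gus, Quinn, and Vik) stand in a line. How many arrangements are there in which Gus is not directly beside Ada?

Of the 7! = 5040 arrangements, those with Gus and Ada adjacent number 2 × 6! = 1440 (treat the pair as a block with 2 internal orders).
Complementary counting: 5040 − 1440 = 3600.

3600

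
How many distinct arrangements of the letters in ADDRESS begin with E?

180

With the first slot taken by E, it remains to arrange the other 6 letters (ADDRSS).
Those 6 letters have D appearing twice and S appearing twice, giving (6)!/(2!·2!) = 180.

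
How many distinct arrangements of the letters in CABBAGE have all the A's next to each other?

Treat the 2 copies of A as a single block. The multiset to arrange is then {AA, B, B, C, E, G}, 6 items in all.
That gives (6)!/(2!) = 360 arrangements.

360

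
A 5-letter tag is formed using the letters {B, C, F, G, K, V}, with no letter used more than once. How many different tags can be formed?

This is a permutation of 5 out of 6: P(6,5) = 6!/1!.
6 × 5 × 4 × 3 × 2 = 720.

720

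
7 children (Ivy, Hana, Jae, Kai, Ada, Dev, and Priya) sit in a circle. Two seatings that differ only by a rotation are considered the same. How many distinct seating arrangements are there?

720

Around a circle, 7 distinct people have 7!/7 = (6)! = 720 rotationally distinct seatings.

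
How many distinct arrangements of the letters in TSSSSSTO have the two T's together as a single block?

Treat the 2 copies of T as a single block. The multiset to arrange is then {TT, O, S, S, S, S, S}, 7 items in all.
That gives (7)!/(5!) = 42 arrangements.

42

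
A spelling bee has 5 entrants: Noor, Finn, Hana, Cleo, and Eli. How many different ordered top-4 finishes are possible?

120

This is an ordered selection of 4 from 5: P(5,4).
That gives 5 × 4 × 3 × 2 = 120.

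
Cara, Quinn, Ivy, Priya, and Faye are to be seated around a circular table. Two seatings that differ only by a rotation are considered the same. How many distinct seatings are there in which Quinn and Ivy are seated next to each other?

Glue Quinn and Ivy into a block (2 internal orders). Seating 4 units around a circle gives (3)! arrangements.
So 2 × (3)! = 2 × 6 = 12.

12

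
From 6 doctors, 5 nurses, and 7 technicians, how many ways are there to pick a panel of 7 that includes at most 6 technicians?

Split by how many technicians are chosen (0 through 6).
Sum: C(7,0)·C(11,7) + C(7,1)·C(11,6) + C(7,2)·C(11,5) + C(7,3)·C(11,4) + C(7,4)·C(11,3) + C(7,5)·C(11,2) + C(7,6)·C(11,1) = 330 + 3234 + 9702 + 11550 + 5775 + 1155 + 77 = 31823.

31823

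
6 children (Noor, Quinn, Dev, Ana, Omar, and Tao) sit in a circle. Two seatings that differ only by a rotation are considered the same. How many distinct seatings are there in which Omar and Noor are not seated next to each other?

All circular seatings of 6 people number (5)! = 120.
Those with Omar next to Noor: fuse the pair into one unit and seat 5 units around a circle — 2·(4)! = 48.
Subtracting, 120 − 48 = 72.

72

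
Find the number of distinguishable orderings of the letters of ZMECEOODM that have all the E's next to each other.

10080

Treat the 2 copies of E as a single block. The multiset to arrange is then {EE, C, D, M, M, O, O, Z}, 8 items in all.
That gives (8)!/(2!·2!) = 10080 arrangements.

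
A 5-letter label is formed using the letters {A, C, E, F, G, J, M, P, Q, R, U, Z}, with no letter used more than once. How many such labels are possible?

95040

Choose and order 5 of the 12 symbols: the first letter has 12 options, the next 11, and so on down to 8.
That product is 12 × 11 × 10 × 9 × 8 = 95040.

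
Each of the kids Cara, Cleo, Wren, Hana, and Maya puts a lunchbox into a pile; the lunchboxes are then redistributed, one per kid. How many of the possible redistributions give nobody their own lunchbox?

44

This is the derangement count D_5: permutations of 5 items with no fixed point.
By inclusion–exclusion this is Σ_{j=0}^{5} (−1)^j C(5,j)·(5−j)!.
Computing: 120 − 120 + 60 − 20 + 5 − 1 = 44.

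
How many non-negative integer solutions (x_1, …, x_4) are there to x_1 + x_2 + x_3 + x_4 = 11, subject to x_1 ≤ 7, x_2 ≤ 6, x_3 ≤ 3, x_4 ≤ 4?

116

Without the upper bounds there are C(14,3) = 364 ways to split 11 among 4 variables.
Subtract solutions that violate a single cap (substitute x_i' = x_i − (cap_i+1)): x_1 ≥ 8 gives C(6,3) = 20; x_2 ≥ 7 gives C(7,3) = 35; x_3 ≥ 4 gives C(10,3) = 120; x_4 ≥ 5 gives C(9,3) = 84. Together 259.
Add back pairs where two caps are both exceeded: 0 + 0 + 0 + 1 + 0 + 10 = 11.
By inclusion–exclusion the count is 364 − 259 + 11 = 116.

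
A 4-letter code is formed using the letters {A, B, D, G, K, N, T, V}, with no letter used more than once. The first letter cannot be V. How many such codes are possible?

1470

The first letter has 8−1 = 7 choices (anything except V).
The remaining 3 letters are filled from the other 7 symbols without repetition: 7 × 6 × 5 = 210.
Total: 7 × 210 = 1470.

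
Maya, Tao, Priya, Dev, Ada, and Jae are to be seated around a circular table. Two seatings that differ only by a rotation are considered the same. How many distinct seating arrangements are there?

120

Around a circle, 6 distinct people have 6!/6 = (5)! = 120 rotationally distinct seatings.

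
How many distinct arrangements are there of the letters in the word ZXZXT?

30

Letter multiplicities in ZXZXT: T×1, X×2, Z×2.
The number of distinct arrangements is 5!/(2!·2!) = 120/4 = 30.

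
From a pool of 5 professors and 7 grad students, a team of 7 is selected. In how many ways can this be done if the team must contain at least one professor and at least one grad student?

Total 7-person selections from all 12: C(12,7) = 792.
Subtract selections that omit an entire group: no professors → C(7,7) = 1; no grad students → C(5,7) = 0.
Both groups omitted at once is impossible, so 792 − 1 = 791.

791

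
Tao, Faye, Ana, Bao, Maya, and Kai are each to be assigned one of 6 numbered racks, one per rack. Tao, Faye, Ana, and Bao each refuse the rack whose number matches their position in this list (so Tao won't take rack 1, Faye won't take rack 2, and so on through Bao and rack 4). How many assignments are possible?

362

Let Aᵢ (for 1 ≤ i ≤ 4) be the placements that put person i in their forbidden rack. Any j of these fix j positions, leaving (6−j)! ways to fill the rest, and there are C(4,j) ways to pick which j.
By inclusion–exclusion, the number of valid placements is Σ_{j=0}^{4} (−1)^j C(4,j)·(6−j)!.
Computing: 720 − 480 + 144 − 24 + 2 = 362.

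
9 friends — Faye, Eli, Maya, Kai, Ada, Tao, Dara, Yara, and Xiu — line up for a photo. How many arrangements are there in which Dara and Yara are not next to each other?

Of the 9! = 362880 arrangements, those with Dara and Yara adjacent number 2 × 8! = 80640 (treat the pair as a block with 2 internal orders).
So 362880 − 80640 = 282240 arrangements keep them apart.

282240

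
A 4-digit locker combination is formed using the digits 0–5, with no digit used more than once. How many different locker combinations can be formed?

360

This is a permutation of 4 out of 6: P(6,4) = 6!/2!.
6 × 5 × 4 × 3 = 360.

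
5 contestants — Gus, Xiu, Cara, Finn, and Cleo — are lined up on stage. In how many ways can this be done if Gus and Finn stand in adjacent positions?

Place the 3 others and the Gus-Finn pair as 4 objects in a line; the pair has 2 internal arrangements.
So the count is 2·(4)! = 48.

48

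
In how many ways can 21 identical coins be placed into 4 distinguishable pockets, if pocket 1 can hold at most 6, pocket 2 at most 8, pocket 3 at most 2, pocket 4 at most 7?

10

By stars and bars, unrestricted non-negative solutions to x_1+…+x_4 = 21 number C(21+3,3) = 2024.
Subtract solutions that violate a single cap (substitute x_i' = x_i − (cap_i+1)): x_1 ≥ 7 gives C(17,3) = 680; x_2 ≥ 9 gives C(15,3) = 455; x_3 ≥ 3 gives C(21,3) = 1330; x_4 ≥ 8 gives C(16,3) = 560. Together 3025.
Add back pairs where two caps are both exceeded: 56 + 364 + 84 + 220 + 35 + 286 = 1045.
Subtract triples: 10 + 0 + 20 + 4 = 34.
By inclusion–exclusion the count is 2024 − 3025 + 1045 − 34 = 10.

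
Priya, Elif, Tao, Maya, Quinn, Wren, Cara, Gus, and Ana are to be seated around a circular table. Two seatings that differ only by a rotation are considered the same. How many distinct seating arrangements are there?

40320

Around a circle, 9 distinct people have 9!/9 = (8)! = 40320 rotationally distinct seatings.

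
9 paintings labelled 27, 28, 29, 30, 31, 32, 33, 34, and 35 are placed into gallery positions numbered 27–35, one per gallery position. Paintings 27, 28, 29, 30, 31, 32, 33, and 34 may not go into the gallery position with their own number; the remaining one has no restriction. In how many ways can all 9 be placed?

148329

Let Aᵢ (for 27 ≤ i ≤ 34) be the placements that put painting i in its forbidden gallery position. Any j of these fix j positions, leaving (9−j)! ways to fill the rest, and there are C(8,j) ways to pick which j.
By inclusion–exclusion, the number of valid placements is Σ_{j=0}^{8} (−1)^j C(8,j)·(9−j)!.
Computing: 362880 − 322560 + 141120 − 40320 + 8400 − 1344 + 168 − 16 + 1 = 148329.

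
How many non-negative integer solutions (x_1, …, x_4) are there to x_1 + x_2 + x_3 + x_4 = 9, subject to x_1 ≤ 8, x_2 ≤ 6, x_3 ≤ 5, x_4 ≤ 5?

169

Ignoring the caps, the number of non-negative solutions to x_1+…+x_4 = 9 is C(12,3) = 220.
Subtract solutions that violate a single cap (substitute x_i' = x_i − (cap_i+1)): x_1 ≥ 9 gives C(3,3) = 1; x_2 ≥ 7 gives C(5,3) = 10; x_3 ≥ 6 gives C(6,3) = 20; x_4 ≥ 6 gives C(6,3) = 20. Together 51.
No two caps can be exceeded simultaneously, so the pair terms are all 0.
By inclusion–exclusion the count is 220 − 51 + 0 = 169.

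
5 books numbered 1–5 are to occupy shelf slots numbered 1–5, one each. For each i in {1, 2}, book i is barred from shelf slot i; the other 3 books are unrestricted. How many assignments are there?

78

Let Aᵢ (for i ∈ {1, 2}) be the placements that put book i in its forbidden shelf slot. Any j of these fix j positions, leaving (5−j)! ways to fill the rest, and there are C(2,j) ways to pick which j.
By inclusion–exclusion, the number of valid placements is Σ_{j=0}^{2} (−1)^j C(2,j)·(5−j)!.
Computing: 120 − 48 + 6 = 78.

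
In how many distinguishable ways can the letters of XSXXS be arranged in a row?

The 5 letters of XSXXS have repeats: S appearing twice and X appearing 3 times.
The number of distinct arrangements is 5!/(3!·2!) = 120/12 = 10.

10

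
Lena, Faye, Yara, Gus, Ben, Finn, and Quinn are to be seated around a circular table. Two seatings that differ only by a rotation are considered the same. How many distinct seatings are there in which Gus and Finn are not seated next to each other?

480

Without the restriction there are (6)! = 720 seatings.
Those with Gus next to Finn: fuse the pair into one unit and seat 6 units around a circle — 2·(5)! = 240.
Subtracting, 720 − 240 = 480.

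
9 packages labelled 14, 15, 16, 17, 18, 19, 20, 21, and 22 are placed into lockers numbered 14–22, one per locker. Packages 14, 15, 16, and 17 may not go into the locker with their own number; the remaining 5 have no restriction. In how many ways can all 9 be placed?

Let Aᵢ (for 14 ≤ i ≤ 17) be the placements that put package i in its forbidden locker. Any j of these fix j positions, leaving (9−j)! ways to fill the rest, and there are C(4,j) ways to pick which j.
By inclusion–exclusion, the number of valid placements is Σ_{j=0}^{4} (−1)^j C(4,j)·(9−j)!.
Computing: 362880 − 161280 + 30240 − 2880 + 120 = 229080.

229080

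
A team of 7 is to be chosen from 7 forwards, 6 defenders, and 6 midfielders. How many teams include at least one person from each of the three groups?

Total 7-person selections from all 19: C(19,7) = 50388.
Selections missing a whole group: no forwards → C(12,7) = 792; no defenders → C(13,7) = 1716; no midfielders → C(13,7) = 1716.
Add back selections omitting two groups (i.e. drawn from a single group): C(7,7) + C(6,7) + C(6,7) = 1.
By inclusion–exclusion: 50388 − 4224 + 1 = 46165.

46165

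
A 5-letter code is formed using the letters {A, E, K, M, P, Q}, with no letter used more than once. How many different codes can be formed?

Choose and order 5 of the 6 symbols: the first letter has 6 options, the next 5, and so on down to 2.
6 × 5 × 4 × 3 × 2 = 720.

720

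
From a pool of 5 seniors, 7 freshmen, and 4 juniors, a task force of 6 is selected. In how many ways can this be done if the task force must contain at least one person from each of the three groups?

6545

Unrestricted: C(16,6) = 8008 ways to pick any 6 of the 16.
Selections missing a whole group: no seniors → C(11,6) = 462; no freshmen → C(9,6) = 84; no juniors → C(12,6) = 924.
Add back selections omitting two groups (i.e. drawn from a single group): C(5,6) + C(7,6) + C(4,6) = 7.
By inclusion–exclusion: 8008 − 1470 + 7 = 6545.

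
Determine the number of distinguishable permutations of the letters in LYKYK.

30

LYKYK has 5 letters with K appearing twice and Y appearing twice.
Dividing 5! = 120 by 2!·2! = 4 for the repeated letters gives 30.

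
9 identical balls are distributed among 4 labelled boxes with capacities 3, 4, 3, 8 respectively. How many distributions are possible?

Without the upper bounds there are C(12,3) = 220 ways to split 9 among 4 boxes.
Subtract solutions that violate a single cap (substitute x_i' = x_i − (cap_i+1)): x_1 ≥ 4 gives C(8,3) = 56; x_2 ≥ 5 gives C(7,3) = 35; x_3 ≥ 4 gives C(8,3) = 56; x_4 ≥ 9 gives C(3,3) = 1. Together 148.
Add back pairs where two caps are both exceeded: 1 + 4 + 0 + 1 + 0 + 0 = 6.
By inclusion–exclusion the count is 220 − 148 + 6 = 78.

78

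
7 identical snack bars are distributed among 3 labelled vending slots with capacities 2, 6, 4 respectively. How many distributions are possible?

By stars and bars, unrestricted non-negative solutions to x_1+…+x_3 = 7 number C(7+2,2) = 36.
Subtract solutions that violate a single cap (substitute x_i' = x_i − (cap_i+1)): x_1 ≥ 3 gives C(6,2) = 15; x_2 ≥ 7 gives C(2,2) = 1; x_3 ≥ 5 gives C(4,2) = 6. Together 22.
No two caps can be exceeded simultaneously, so the pair terms are all 0.
By inclusion–exclusion the count is 36 − 22 + 0 = 14.

14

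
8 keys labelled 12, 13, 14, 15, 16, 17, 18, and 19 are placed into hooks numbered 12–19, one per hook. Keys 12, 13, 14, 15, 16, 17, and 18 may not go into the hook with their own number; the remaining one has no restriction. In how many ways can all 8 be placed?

Let Aᵢ (for 12 ≤ i ≤ 18) be the placements that put key i in its forbidden hook. Any j of these fix j positions, leaving (8−j)! ways to fill the rest, and there are C(7,j) ways to pick which j.
By inclusion–exclusion, the number of valid placements is Σ_{j=0}^{7} (−1)^j C(7,j)·(8−j)!.
Computing: 40320 − 35280 + 15120 − 4200 + 840 − 126 + 14 − 1 = 16687.

16687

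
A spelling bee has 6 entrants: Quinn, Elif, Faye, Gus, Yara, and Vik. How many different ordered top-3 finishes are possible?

This is an ordered selection of 3 from 6: P(6,3).
That gives 6 × 5 × 4 = 120.

120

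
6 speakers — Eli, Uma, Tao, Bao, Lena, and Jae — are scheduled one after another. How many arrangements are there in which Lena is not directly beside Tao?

480

There are 6! = 720 arrangements in all. If Lena and Tao are adjacent, merging them into one block gives 2·(5)! = 240 arrangements.
Complementary counting: 720 − 240 = 480.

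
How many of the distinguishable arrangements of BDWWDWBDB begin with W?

With the first slot taken by W, it remains to arrange the other 8 letters (BDWDWBDB).
Those 8 letters have B appearing 3 times, D appearing 3 times, and W appearing twice, giving (8)!/(3!·3!·2!) = 560.

560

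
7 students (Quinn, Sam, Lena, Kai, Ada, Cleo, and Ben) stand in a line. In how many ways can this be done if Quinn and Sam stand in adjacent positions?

1440

Place the 5 others and the Quinn-Sam pair as 6 objects in a line; the pair has 2 internal arrangements.
That gives 2 × 6! = 2 × 720 = 1440.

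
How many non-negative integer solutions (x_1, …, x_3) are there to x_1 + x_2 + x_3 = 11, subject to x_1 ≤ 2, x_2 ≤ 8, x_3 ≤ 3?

Without the upper bounds there are C(13,2) = 78 ways to split 11 among 3 variables.
Subtract solutions that violate a single cap (substitute x_i' = x_i − (cap_i+1)): x_1 ≥ 3 gives C(10,2) = 45; x_2 ≥ 9 gives C(4,2) = 6; x_3 ≥ 4 gives C(9,2) = 36. Together 87.
Add back pairs where two caps are both exceeded: 0 + 15 + 0 = 15.
By inclusion–exclusion the count is 78 − 87 + 15 = 6.

6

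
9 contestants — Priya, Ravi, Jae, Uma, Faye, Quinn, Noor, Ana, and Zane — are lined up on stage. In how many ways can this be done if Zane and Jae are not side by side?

There are 9! = 362880 arrangements in all. If Zane and Jae are adjacent, merging them into one block gives 2·(8)! = 80640 arrangements.
So 362880 − 80640 = 282240 arrangements keep them apart.

282240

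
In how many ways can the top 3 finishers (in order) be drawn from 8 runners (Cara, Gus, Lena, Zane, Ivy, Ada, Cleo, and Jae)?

There are 8 choices for 1st place, 7 for 2nd, and 6 for 3rd.
That gives 8 × 7 × 6 = 336.

336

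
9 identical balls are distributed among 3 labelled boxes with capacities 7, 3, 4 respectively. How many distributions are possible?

Ignoring the caps, the number of non-negative solutions to x_1+…+x_3 = 9 is C(11,2) = 55.
Subtract solutions that violate a single cap (substitute x_i' = x_i − (cap_i+1)): x_1 ≥ 8 gives C(3,2) = 3; x_2 ≥ 4 gives C(7,2) = 21; x_3 ≥ 5 gives C(6,2) = 15. Together 39.
Add back pairs where two caps are both exceeded: 0 + 0 + 1 = 1.
By inclusion–exclusion the count is 55 − 39 + 1 = 17.

17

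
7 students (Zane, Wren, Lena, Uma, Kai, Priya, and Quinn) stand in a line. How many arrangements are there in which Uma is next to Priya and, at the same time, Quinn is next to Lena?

Treat {Uma,Priya} as one block (2 orders) and {Quinn,Lena} as another (2 orders).
That leaves 5 units to arrange: 2 × 2 × 5! = 4 × 120 = 480.

480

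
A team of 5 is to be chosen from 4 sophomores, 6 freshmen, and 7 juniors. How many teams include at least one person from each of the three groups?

Total 5-person selections from all 17: C(17,5) = 6188.
Selections missing a whole group: no sophomores → C(13,5) = 1287; no freshmen → C(11,5) = 462; no juniors → C(10,5) = 252.
Add back selections omitting two groups (i.e. drawn from a single group): C(4,5) + C(6,5) + C(7,5) = 27.
By inclusion–exclusion: 6188 − 2001 + 27 = 4214.

4214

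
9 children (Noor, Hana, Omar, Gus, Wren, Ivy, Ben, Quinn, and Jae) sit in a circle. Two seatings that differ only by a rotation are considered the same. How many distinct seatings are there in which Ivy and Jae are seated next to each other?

10080

Treat {Ivy, Jae} as one unit (2 internal orders) and seat the resulting 8 units around the table: (7)! circular arrangements.
So 2 × (7)! = 2 × 5040 = 10080.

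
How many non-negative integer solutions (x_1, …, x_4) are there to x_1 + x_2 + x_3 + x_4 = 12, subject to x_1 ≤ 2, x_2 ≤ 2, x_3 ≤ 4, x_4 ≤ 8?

By stars and bars, unrestricted non-negative solutions to x_1+…+x_4 = 12 number C(12+3,3) = 455.
Subtract solutions that violate a single cap (substitute x_i' = x_i − (cap_i+1)): x_1 ≥ 3 gives C(12,3) = 220; x_2 ≥ 3 gives C(12,3) = 220; x_3 ≥ 5 gives C(10,3) = 120; x_4 ≥ 9 gives C(6,3) = 20. Together 580.
Add back pairs where two caps are both exceeded: 84 + 35 + 1 + 35 + 1 + 0 = 156.
Subtract triples: 4 + 0 + 0 + 0 = 4.
By inclusion–exclusion the count is 455 − 580 + 156 − 4 = 27.

27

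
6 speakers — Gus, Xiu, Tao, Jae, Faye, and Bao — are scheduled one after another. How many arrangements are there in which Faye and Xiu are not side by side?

480

Of the 6! = 720 arrangements, those with Faye and Xiu adjacent number 2 × 5! = 240 (treat the pair as a block with 2 internal orders).
So 720 − 240 = 480 arrangements keep them apart.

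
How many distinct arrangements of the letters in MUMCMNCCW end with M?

Fix M in the last position and arrange the remaining 8 letters.
Those 8 letters have C appearing 3 times and M appearing twice, giving (8)!/(3!·2!) = 3360.

3360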